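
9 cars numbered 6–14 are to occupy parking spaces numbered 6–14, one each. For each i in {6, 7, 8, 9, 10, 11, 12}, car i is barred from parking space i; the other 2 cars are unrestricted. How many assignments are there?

Let Aᵢ (for 6 ≤ i ≤ 12) be the placements that put car i in its forbidden parking space. Any j of these fix j positions, leaving (9−j)! ways to fill the rest, and there are C(7,j) ways to pick which j.
By inclusion–exclusion, the number of valid placements is Σ_{j=0}^{7} (−1)^j C(7,j)·(9−j)!.
Computing: 362880 − 282240 + 105840 − 25200 + 4200 − 504 + 42 − 2 = 165016.

165016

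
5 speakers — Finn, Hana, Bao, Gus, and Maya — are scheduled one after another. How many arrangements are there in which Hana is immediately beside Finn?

48

Place the 3 others and the Hana-Finn pair as 4 objects in a line; the pair has 2 internal arrangements.
So the count is 2·(4)! = 48.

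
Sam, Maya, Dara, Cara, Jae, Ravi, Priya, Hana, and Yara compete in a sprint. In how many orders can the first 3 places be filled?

504

There are 9 choices for 1st place, 8 for 2nd, and 7 for 3rd.
That gives 9 × 8 × 7 = 504.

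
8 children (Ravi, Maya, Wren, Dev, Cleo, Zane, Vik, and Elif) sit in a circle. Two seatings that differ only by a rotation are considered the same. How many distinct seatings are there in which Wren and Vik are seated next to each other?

Glue Wren and Vik into a block (2 internal orders). Seating 7 units around a circle gives (6)! arrangements.
So 2 × (6)! = 2 × 720 = 1440.

1440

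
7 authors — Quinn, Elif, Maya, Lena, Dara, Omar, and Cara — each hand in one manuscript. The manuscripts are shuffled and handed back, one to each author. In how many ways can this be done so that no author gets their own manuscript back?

1854

Count assignments avoiding every fixed point. For any j of the 7 authors fixed to their own manuscript, the other 7−j can be arranged in (7−j)! ways.
By inclusion–exclusion this is Σ_{j=0}^{7} (−1)^j C(7,j)·(7−j)!.
Computing: 5040 − 5040 + 2520 − 840 + 210 − 42 + 7 − 1 = 1854.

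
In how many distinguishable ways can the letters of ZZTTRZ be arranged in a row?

Letter multiplicities in ZZTTRZ: R×1, T×2, Z×3.
The number of distinct arrangements is 6!/(3!·2!) = 720/12 = 60.

60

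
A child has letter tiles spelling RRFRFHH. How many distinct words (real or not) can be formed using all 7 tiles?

210

Letter multiplicities in RRFRFHH: F×2, H×2, R×3.
So there are 7! / (3!·2!·2!) = 210 distinguishable arrangements.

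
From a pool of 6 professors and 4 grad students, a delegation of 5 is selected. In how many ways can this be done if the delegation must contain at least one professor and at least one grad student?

246

Unrestricted: C(10,5) = 252 ways to pick any 5 of the 10.
Selections missing a whole group: no professors → C(4,5) = 0; no grad students → C(6,5) = 6.
Both groups omitted at once is impossible, so 252 − 6 = 246.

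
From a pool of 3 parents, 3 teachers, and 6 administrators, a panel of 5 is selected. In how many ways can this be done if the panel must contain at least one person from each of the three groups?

540

Unrestricted: C(12,5) = 792 ways to pick any 5 of the 12.
Subtract selections that omit an entire group: no parents → C(9,5) = 126; no teachers → C(9,5) = 126; no administrators → C(6,5) = 6.
Add back selections omitting two groups (i.e. drawn from a single group): C(3,5) + C(3,5) + C(6,5) = 6.
By inclusion–exclusion: 792 − 258 + 6 = 540.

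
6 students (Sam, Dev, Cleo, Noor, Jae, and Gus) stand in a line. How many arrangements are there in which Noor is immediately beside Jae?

Treat {Noor, Jae} as a single unit. There are 5 units to order, and the pair itself can be ordered 2 ways.
So the count is 2·(5)! = 240.

240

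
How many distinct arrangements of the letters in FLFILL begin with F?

20

With the first slot taken by F, it remains to arrange the other 5 letters (LFILL).
Those 5 letters have L appearing 3 times, giving (5)!/(3!) = 20.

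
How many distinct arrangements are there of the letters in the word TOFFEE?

The 6 letters of TOFFEE have repeats: E appearing twice and F appearing twice.
The number of distinct arrangements is 6!/(2!·2!) = 720/4 = 180.

180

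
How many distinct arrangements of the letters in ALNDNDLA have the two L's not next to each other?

1890

Total arrangements of ALNDNDLA: 8!/(2!·2!·2!·2!) = 2520.
If the two L's are adjacent, glue them into one block, leaving 7 items to arrange: (7)!/(2!·2!·2!) = 630 ways.
Subtracting, 2520 − 630 = 1890 arrangements keep the L's apart.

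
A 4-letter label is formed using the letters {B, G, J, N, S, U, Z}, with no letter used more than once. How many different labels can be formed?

840

With no repetition, fill the 4 letters in order: 7 choices, then 6, down to 4.
That product is 7 × 6 × 5 × 4 = 840.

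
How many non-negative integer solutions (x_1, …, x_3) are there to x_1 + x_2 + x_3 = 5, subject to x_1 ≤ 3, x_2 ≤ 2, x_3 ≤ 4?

11

Without the upper bounds there are C(7,2) = 21 ways to split 5 among 3 variables.
Subtract solutions that violate a single cap (substitute x_i' = x_i − (cap_i+1)): x_1 ≥ 4 gives C(3,2) = 3; x_2 ≥ 3 gives C(4,2) = 6; x_3 ≥ 5 gives C(2,2) = 1. Together 10.
No two caps can be exceeded simultaneously, so the pair terms are all 0.
By inclusion–exclusion the count is 21 − 10 + 0 = 11.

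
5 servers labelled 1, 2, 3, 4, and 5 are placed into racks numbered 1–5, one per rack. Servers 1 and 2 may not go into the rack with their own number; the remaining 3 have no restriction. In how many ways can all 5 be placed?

78

Let Aᵢ (for i ∈ {1, 2}) be the placements that put server i in its forbidden rack. Any j of these fix j positions, leaving (5−j)! ways to fill the rest, and there are C(2,j) ways to pick which j.
By inclusion–exclusion, the number of valid placements is Σ_{j=0}^{2} (−1)^j C(2,j)·(5−j)!.
Computing: 120 − 48 + 6 = 78.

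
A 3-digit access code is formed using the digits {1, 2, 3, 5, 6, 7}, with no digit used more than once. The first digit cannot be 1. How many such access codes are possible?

100

The first digit has 6−1 = 5 choices (anything except 1).
The remaining 2 digits are filled from the other 5 symbols without repetition: 5 × 4 = 20.
Total: 5 × 20 = 100.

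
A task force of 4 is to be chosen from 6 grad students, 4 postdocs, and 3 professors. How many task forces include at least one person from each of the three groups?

Unrestricted: C(13,4) = 715 ways to pick any 4 of the 13.
Subtract selections that omit an entire group: no grad students → C(7,4) = 35; no postdocs → C(9,4) = 126; no professors → C(10,4) = 210.
Add back selections omitting two groups (i.e. drawn from a single group): C(6,4) + C(4,4) + C(3,4) = 16.
By inclusion–exclusion: 715 − 371 + 16 = 360.

360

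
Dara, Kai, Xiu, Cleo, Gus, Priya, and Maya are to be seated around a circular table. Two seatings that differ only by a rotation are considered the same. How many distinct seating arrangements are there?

720

Fix one person's seat to break rotational symmetry; the remaining 6 people can be arranged in (6)! = 720 ways.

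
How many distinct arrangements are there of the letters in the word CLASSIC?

1260

Letter multiplicities in CLASSIC: A×1, C×2, I×1, L×1, S×2.
Dividing 7! = 5040 by 2!·2! = 4 for the repeated letters gives 1260.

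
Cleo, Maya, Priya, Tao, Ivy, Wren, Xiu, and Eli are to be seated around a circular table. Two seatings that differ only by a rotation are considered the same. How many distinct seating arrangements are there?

5040

Around a circle, 8 distinct people have 8!/8 = (7)! = 5040 rotationally distinct seatings.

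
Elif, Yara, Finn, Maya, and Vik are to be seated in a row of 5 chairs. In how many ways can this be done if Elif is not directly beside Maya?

72

Of the 5! = 120 arrangements, those with Elif and Maya adjacent number 2 × 4! = 48 (treat the pair as a block with 2 internal orders).
Complementary counting: 120 − 48 = 72.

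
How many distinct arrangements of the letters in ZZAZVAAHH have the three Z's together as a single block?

420

Treat the 3 copies of Z as a single block. The multiset to arrange is then {ZZZ, A, A, A, H, H, V}, 7 items in all.
That gives (7)!/(3!·2!) = 420 arrangements.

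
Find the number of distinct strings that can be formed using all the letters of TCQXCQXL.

5040

TCQXCQXL has 8 letters with C appearing twice, Q appearing twice, and X appearing twice.
So there are 8! / (2!·2!·2!) = 5040 distinguishable arrangements.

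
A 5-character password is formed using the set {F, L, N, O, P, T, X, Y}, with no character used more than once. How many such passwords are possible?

6720

With no repetition, fill the 5 characters in order: 8 choices, then 7, down to 4.
8 × 7 × 6 × 5 × 4 = 6720.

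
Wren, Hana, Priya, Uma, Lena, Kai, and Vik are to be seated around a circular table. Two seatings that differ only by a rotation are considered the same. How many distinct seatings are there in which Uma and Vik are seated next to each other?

240

Treat {Uma, Vik} as one unit (2 internal orders) and seat the resulting 6 units around the table: (5)! circular arrangements.
So 2 × (5)! = 2 × 120 = 240.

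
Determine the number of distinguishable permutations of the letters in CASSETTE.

CASSETTE has 8 letters with E appearing twice, S appearing twice, and T appearing twice.
The number of distinct arrangements is 8!/(2!·2!·2!) = 40320/8 = 5040.

5040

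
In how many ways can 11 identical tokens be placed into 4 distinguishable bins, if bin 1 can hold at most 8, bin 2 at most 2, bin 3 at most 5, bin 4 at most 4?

80

Ignoring the caps, the number of non-negative solutions to x_1+…+x_4 = 11 is C(14,3) = 364.
Subtract solutions that violate a single cap (substitute x_i' = x_i − (cap_i+1)): x_1 ≥ 9 gives C(5,3) = 10; x_2 ≥ 3 gives C(11,3) = 165; x_3 ≥ 6 gives C(8,3) = 56; x_4 ≥ 5 gives C(9,3) = 84. Together 315.
Add back pairs where two caps are both exceeded: 0 + 0 + 0 + 10 + 20 + 1 = 31.
By inclusion–exclusion the count is 364 − 315 + 31 = 80.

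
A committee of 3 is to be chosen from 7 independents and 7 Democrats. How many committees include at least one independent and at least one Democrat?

294

With no constraint there are C(14,3) = 364 possible selections.
Selections missing a whole group: no independents → C(7,3) = 35; no Democrats → C(7,3) = 35.
Both groups omitted at once is impossible, so 364 − 70 = 294.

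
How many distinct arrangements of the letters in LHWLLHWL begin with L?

With the first slot taken by L, it remains to arrange the other 7 letters (HWLLHWL).
Those 7 letters have H appearing twice, L appearing 3 times, and W appearing twice, giving (7)!/(3!·2!·2!) = 210.

210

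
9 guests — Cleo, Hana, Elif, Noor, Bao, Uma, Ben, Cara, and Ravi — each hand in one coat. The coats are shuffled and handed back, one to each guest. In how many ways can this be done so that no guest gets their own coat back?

133496

This is the derangement count D_9: permutations of 9 items with no fixed point.
By inclusion–exclusion this is Σ_{j=0}^{9} (−1)^j C(9,j)·(9−j)!.
Computing: 362880 − 362880 + 181440 − 60480 + 15120 − 3024 + 504 − 72 + 9 − 1 = 133496.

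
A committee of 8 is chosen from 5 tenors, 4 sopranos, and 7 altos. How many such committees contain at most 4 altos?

Split by how many altos are chosen (0 through 4).
Sum: C(7,0)·C(9,8) + C(7,1)·C(9,7) + C(7,2)·C(9,6) + C(7,3)·C(9,5) + C(7,4)·C(9,4) = 9 + 252 + 1764 + 4410 + 4410 = 10845.

10845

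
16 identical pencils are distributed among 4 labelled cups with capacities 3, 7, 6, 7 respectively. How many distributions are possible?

99

Ignoring the caps, the number of non-negative solutions to x_1+…+x_4 = 16 is C(19,3) = 969.
Subtract solutions that violate a single cap (substitute x_i' = x_i − (cap_i+1)): x_1 ≥ 4 gives C(15,3) = 455; x_2 ≥ 8 gives C(11,3) = 165; x_3 ≥ 7 gives C(12,3) = 220; x_4 ≥ 8 gives C(11,3) = 165. Together 1005.
Add back pairs where two caps are both exceeded: 35 + 56 + 35 + 4 + 1 + 4 = 135.
By inclusion–exclusion the count is 969 − 1005 + 135 = 99.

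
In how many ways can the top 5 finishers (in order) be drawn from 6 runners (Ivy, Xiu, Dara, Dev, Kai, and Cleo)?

This is an ordered selection of 5 from 6: P(6,5).
That gives 6 × 5 × 4 × 3 × 2 = 720.

720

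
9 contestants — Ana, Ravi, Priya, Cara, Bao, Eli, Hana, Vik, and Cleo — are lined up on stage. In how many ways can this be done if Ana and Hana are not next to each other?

There are 9! = 362880 arrangements in all. If Ana and Hana are adjacent, merging them into one block gives 2·(8)! = 80640 arrangements.
Complementary counting: 362880 − 80640 = 282240.

282240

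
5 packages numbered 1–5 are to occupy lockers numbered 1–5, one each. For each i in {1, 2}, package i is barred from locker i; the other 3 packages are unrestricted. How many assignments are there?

78

Let Aᵢ (for i ∈ {1, 2}) be the placements that put package i in its forbidden locker. Any j of these fix j positions, leaving (5−j)! ways to fill the rest, and there are C(2,j) ways to pick which j.
By inclusion–exclusion, the number of valid placements is Σ_{j=0}^{2} (−1)^j C(2,j)·(5−j)!.
Computing: 120 − 48 + 6 = 78.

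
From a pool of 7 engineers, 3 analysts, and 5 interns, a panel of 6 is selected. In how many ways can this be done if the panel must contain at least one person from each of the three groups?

3850

Total 6-person selections from all 15: C(15,6) = 5005.
Subtract selections that omit an entire group: no engineers → C(8,6) = 28; no analysts → C(12,6) = 924; no interns → C(10,6) = 210.
Add back selections omitting two groups (i.e. drawn from a single group): C(7,6) + C(3,6) + C(5,6) = 7.
By inclusion–exclusion: 5005 − 1162 + 7 = 3850.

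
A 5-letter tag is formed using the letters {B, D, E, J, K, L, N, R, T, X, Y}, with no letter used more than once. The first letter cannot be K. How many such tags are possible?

50400

The first letter has 11−1 = 10 choices (anything except K).
The remaining 4 letters are filled from the other 10 symbols without repetition: 10 × 9 × 8 × 7 = 5040.
Total: 10 × 5040 = 50400.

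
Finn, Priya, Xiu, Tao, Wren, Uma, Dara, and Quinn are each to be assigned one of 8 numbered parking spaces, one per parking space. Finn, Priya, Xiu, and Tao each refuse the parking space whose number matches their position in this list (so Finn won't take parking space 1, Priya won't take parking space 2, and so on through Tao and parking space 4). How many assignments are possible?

Let Aᵢ (for 1 ≤ i ≤ 4) be the placements that put person i in their forbidden parking space. Any j of these fix j positions, leaving (8−j)! ways to fill the rest, and there are C(4,j) ways to pick which j.
By inclusion–exclusion, the number of valid placements is Σ_{j=0}^{4} (−1)^j C(4,j)·(8−j)!.
Computing: 40320 − 20160 + 4320 − 480 + 24 = 24024.

24024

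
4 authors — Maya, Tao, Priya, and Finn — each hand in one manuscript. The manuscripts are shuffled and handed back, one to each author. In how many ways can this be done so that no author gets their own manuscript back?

This is the derangement count D_4: permutations of 4 items with no fixed point.
By inclusion–exclusion this is Σ_{j=0}^{4} (−1)^j C(4,j)·(4−j)!.
Computing: 24 − 24 + 12 − 4 + 1 = 9.

9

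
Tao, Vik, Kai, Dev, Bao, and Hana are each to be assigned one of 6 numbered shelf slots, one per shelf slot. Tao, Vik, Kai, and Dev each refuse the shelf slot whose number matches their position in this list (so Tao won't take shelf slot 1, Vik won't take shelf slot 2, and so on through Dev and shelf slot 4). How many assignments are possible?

362

Let Aᵢ (for 1 ≤ i ≤ 4) be the placements that put person i in their forbidden shelf slot. Any j of these fix j positions, leaving (6−j)! ways to fill the rest, and there are C(4,j) ways to pick which j.
By inclusion–exclusion, the number of valid placements is Σ_{j=0}^{4} (−1)^j C(4,j)·(6−j)!.
Computing: 720 − 480 + 144 − 24 + 2 = 362.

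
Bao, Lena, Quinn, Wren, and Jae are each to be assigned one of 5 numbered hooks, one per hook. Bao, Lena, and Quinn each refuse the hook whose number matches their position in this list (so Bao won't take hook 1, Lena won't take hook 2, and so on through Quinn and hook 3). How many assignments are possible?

64

Let Aᵢ (for i ∈ {1, 2, 3}) be the placements that put person i in their forbidden hook. Any j of these fix j positions, leaving (5−j)! ways to fill the rest, and there are C(3,j) ways to pick which j.
By inclusion–exclusion, the number of valid placements is Σ_{j=0}^{3} (−1)^j C(3,j)·(5−j)!.
Computing: 120 − 72 + 18 − 2 = 64.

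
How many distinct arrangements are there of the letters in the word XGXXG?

The 5 letters of XGXXG have repeats: G appearing twice and X appearing 3 times.
So there are 5! / (3!·2!) = 10 distinguishable arrangements.

10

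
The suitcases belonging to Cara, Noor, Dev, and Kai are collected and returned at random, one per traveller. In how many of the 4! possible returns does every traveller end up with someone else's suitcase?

Count assignments avoiding every fixed point. For any j of the 4 travellers fixed to their own suitcase, the other 4−j can be arranged in (4−j)! ways.
By inclusion–exclusion this is Σ_{j=0}^{4} (−1)^j C(4,j)·(4−j)!.
Computing: 24 − 24 + 12 − 4 + 1 = 9.

9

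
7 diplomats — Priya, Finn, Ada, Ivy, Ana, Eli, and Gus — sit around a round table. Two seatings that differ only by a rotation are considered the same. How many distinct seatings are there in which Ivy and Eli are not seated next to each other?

Without the restriction there are (6)! = 720 seatings.
Seatings with Ivy beside Eli: treat them as a block with 2 internal orders, giving 2 × (5)! = 240.
Subtracting, 720 − 240 = 480.

480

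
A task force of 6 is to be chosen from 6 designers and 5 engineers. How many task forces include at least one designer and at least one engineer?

Total 6-person selections from all 11: C(11,6) = 462.
Selections missing a whole group: no designers → C(5,6) = 0; no engineers → C(6,6) = 1.
Both groups omitted at once is impossible, so 462 − 1 = 461.

461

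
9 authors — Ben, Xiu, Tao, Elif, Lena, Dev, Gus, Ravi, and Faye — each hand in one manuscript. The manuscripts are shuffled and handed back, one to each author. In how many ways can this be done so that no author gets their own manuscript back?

133496

Let Aᵢ be the assignments in which author i gets their own manuscript. We want the size of the complement of A₁∪…∪A_9.
By inclusion–exclusion this is Σ_{j=0}^{9} (−1)^j C(9,j)·(9−j)!.
Computing: 362880 − 362880 + 181440 − 60480 + 15120 − 3024 + 504 − 72 + 9 − 1 = 133496.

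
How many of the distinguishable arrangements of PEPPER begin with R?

10

With the first slot taken by R, it remains to arrange the other 5 letters (PEPPE).
Those 5 letters have E appearing twice and P appearing 3 times, giving (5)!/(3!·2!) = 10.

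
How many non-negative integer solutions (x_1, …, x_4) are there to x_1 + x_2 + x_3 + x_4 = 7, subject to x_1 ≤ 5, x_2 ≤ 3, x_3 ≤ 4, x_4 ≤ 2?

By stars and bars, unrestricted non-negative solutions to x_1+…+x_4 = 7 number C(7+3,3) = 120.
Subtract solutions that violate a single cap (substitute x_i' = x_i − (cap_i+1)): x_1 ≥ 6 gives C(4,3) = 4; x_2 ≥ 4 gives C(6,3) = 20; x_3 ≥ 5 gives C(5,3) = 10; x_4 ≥ 3 gives C(7,3) = 35. Together 69.
Add back pairs where two caps are both exceeded: 0 + 0 + 0 + 0 + 1 + 0 = 1.
By inclusion–exclusion the count is 120 − 69 + 1 = 52.

52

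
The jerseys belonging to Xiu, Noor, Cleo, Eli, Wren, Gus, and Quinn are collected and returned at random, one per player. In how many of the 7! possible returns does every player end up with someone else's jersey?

1854

Count assignments avoiding every fixed point. For any j of the 7 players fixed to their old jersey, the other 7−j can be arranged in (7−j)! ways.
By inclusion–exclusion this is Σ_{j=0}^{7} (−1)^j C(7,j)·(7−j)!.
Computing: 5040 − 5040 + 2520 − 840 + 210 − 42 + 7 − 1 = 1854.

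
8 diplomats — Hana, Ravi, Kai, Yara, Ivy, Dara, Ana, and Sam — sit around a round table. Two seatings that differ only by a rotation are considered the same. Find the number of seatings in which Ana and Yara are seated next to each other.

Treat {Ana, Yara} as one unit (2 internal orders) and seat the resulting 7 units around the table: (6)! circular arrangements.
So 2 × (6)! = 2 × 720 = 1440.

1440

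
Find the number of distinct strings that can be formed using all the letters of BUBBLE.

120

Letter multiplicities in BUBBLE: B×3, E×1, L×1, U×1.
So there are 6! / (3!) = 120 distinguishable arrangements.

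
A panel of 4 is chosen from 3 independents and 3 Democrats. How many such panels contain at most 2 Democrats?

12

Split by how many Democrats are chosen (0 through 2).
Sum: C(3,0)·C(3,4) + C(3,1)·C(3,3) + C(3,2)·C(3,2) = 0 + 3 + 9 = 12.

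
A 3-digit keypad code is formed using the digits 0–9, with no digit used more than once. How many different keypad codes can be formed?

With no repetition, fill the 3 digits in order: 10 choices, then 9, down to 8.
That product is 10 × 9 × 8 = 720.

720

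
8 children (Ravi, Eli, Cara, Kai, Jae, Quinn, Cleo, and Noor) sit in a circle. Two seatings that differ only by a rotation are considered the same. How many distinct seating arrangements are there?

5040

Seat Ravi anywhere (absorbing the rotational symmetry), then permute the other 7: (7)! = 5040.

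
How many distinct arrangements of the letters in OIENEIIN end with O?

With the last slot taken by O, it remains to arrange the other 7 letters (IENEIIN).
Those 7 letters have E appearing twice, I appearing 3 times, and N appearing twice, giving (7)!/(3!·2!·2!) = 210.

210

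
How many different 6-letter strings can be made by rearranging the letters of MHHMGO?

MHHMGO has 6 letters with H appearing twice and M appearing twice.
The number of distinct arrangements is 6!/(2!·2!) = 720/4 = 180.

180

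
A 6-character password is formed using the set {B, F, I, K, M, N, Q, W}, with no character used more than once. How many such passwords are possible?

With no repetition, fill the 6 characters in order: 8 choices, then 7, down to 3.
8 × 7 × 6 × 5 × 4 × 3 = 20160.

20160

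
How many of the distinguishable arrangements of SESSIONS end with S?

840

Fix S in the last position and arrange the remaining 7 letters.
Those 7 letters have S appearing 3 times, giving (7)!/(3!) = 840.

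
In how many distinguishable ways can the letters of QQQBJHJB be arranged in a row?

1680

The 8 letters of QQQBJHJB have repeats: B appearing twice, J appearing twice, and Q appearing 3 times.
The number of distinct arrangements is 8!/(3!·2!·2!) = 40320/24 = 1680.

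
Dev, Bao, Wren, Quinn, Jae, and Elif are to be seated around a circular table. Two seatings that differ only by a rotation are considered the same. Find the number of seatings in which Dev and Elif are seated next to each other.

48

Glue Dev and Elif into a block (2 internal orders). Seating 5 units around a circle gives (4)! arrangements.
So 2 × (4)! = 2 × 24 = 48.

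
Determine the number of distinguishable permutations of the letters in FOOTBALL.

The 8 letters of FOOTBALL have repeats: L appearing twice and O appearing twice.
The number of distinct arrangements is 8!/(2!·2!) = 40320/4 = 10080.

10080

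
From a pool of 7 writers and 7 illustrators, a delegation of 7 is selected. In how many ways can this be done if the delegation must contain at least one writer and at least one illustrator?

3430

Total 7-person selections from all 14: C(14,7) = 3432.
Selections missing a whole group: no writers → C(7,7) = 1; no illustrators → C(7,7) = 1.
Both groups omitted at once is impossible, so 3432 − 2 = 3430.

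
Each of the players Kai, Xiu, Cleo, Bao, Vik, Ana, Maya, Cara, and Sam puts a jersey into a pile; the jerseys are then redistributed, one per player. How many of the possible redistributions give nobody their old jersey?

133496

Count assignments avoiding every fixed point. For any j of the 9 players fixed to their old jersey, the other 9−j can be arranged in (9−j)! ways.
By inclusion–exclusion this is Σ_{j=0}^{9} (−1)^j C(9,j)·(9−j)!.
Computing: 362880 − 362880 + 181440 − 60480 + 15120 − 3024 + 504 − 72 + 9 − 1 = 133496.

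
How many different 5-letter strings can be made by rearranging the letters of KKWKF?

20

Letter multiplicities in KKWKF: F×1, K×3, W×1.
Dividing 5! = 120 by 3! = 6 for the repeated letters gives 20.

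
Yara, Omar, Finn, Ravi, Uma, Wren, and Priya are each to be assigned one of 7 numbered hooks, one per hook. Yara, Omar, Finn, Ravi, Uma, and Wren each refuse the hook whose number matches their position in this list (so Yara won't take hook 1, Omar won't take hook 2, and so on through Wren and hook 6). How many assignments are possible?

Let Aᵢ (for 1 ≤ i ≤ 6) be the placements that put person i in their forbidden hook. Any j of these fix j positions, leaving (7−j)! ways to fill the rest, and there are C(6,j) ways to pick which j.
By inclusion–exclusion, the number of valid placements is Σ_{j=0}^{6} (−1)^j C(6,j)·(7−j)!.
Computing: 5040 − 4320 + 1800 − 480 + 90 − 12 + 1 = 2119.

2119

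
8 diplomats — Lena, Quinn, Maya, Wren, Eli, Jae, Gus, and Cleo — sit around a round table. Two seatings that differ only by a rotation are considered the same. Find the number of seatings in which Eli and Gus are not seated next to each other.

Without the restriction there are (7)! = 5040 seatings.
Seatings with Eli beside Gus: treat them as a block with 2 internal orders, giving 2 × (6)! = 1440.
Subtracting, 5040 − 1440 = 3600.

3600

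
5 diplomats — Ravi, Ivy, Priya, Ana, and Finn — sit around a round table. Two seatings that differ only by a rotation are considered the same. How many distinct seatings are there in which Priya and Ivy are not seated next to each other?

12

All circular seatings of 5 people number (4)! = 24.
Those with Priya next to Ivy: fuse the pair into one unit and seat 4 units around a circle — 2·(3)! = 12.
Subtracting, 24 − 12 = 12.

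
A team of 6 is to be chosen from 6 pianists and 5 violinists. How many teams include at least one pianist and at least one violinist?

461

Unrestricted: C(11,6) = 462 ways to pick any 6 of the 11.
Selections missing a whole group: no pianists → C(5,6) = 0; no violinists → C(6,6) = 1.
Both groups omitted at once is impossible, so 462 − 1 = 461.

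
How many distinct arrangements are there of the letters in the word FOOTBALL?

FOOTBALL has 8 letters with L appearing twice and O appearing twice.
The number of distinct arrangements is 8!/(2!·2!) = 40320/4 = 10080.

10080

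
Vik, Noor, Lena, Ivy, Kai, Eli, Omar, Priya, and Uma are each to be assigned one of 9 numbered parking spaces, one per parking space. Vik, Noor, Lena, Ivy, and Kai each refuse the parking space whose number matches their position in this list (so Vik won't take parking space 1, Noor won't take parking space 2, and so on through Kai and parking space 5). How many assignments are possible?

205056

Let Aᵢ (for 1 ≤ i ≤ 5) be the placements that put person i in their forbidden parking space. Any j of these fix j positions, leaving (9−j)! ways to fill the rest, and there are C(5,j) ways to pick which j.
By inclusion–exclusion, the number of valid placements is Σ_{j=0}^{5} (−1)^j C(5,j)·(9−j)!.
Computing: 362880 − 201600 + 50400 − 7200 + 600 − 24 = 205056.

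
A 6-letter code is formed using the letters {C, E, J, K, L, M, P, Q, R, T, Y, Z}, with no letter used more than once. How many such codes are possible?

This is a permutation of 6 out of 12: P(12,6) = 12!/6!.
That product is 12 × 11 × 10 × 9 × 8 × 7 = 665280.

665280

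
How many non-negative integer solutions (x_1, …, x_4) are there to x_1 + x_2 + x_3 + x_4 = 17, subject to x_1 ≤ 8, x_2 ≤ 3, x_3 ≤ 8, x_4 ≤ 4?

Ignoring the caps, the number of non-negative solutions to x_1+…+x_4 = 17 is C(20,3) = 1140.
Subtract solutions that violate a single cap (substitute x_i' = x_i − (cap_i+1)): x_1 ≥ 9 gives C(11,3) = 165; x_2 ≥ 4 gives C(16,3) = 560; x_3 ≥ 9 gives C(11,3) = 165; x_4 ≥ 5 gives C(15,3) = 455. Together 1345.
Add back pairs where two caps are both exceeded: 35 + 0 + 20 + 35 + 165 + 20 = 275.
By inclusion–exclusion the count is 1140 − 1345 + 275 = 70.

70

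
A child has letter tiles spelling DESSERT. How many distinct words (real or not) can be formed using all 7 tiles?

1260

DESSERT has 7 letters with E appearing twice and S appearing twice.
So there are 7! / (2!·2!) = 1260 distinguishable arrangements.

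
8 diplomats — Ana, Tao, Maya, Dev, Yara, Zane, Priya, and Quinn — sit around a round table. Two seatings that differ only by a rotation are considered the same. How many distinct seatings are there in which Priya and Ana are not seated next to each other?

3600

Without the restriction there are (7)! = 5040 seatings.
Seatings with Priya beside Ana: treat them as a block with 2 internal orders, giving 2 × (6)! = 1440.
Subtracting, 5040 − 1440 = 3600.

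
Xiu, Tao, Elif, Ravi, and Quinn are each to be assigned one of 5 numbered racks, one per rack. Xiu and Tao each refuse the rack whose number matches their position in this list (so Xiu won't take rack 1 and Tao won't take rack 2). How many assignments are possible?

78

Let Aᵢ (for i ∈ {1, 2}) be the placements that put person i in their forbidden rack. Any j of these fix j positions, leaving (5−j)! ways to fill the rest, and there are C(2,j) ways to pick which j.
By inclusion–exclusion, the number of valid placements is Σ_{j=0}^{2} (−1)^j C(2,j)·(5−j)!.
Computing: 120 − 48 + 6 = 78.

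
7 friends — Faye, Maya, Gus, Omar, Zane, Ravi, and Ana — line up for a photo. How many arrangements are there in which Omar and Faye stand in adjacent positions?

1440

Glue Omar and Faye into one block (2 internal orders), leaving 6 units to arrange in a row.
That gives 2 × 6! = 2 × 720 = 1440.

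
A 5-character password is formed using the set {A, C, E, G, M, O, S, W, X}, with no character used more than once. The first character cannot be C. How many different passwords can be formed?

13440

The first character has 9−1 = 8 choices (anything except C).
The remaining 4 characters are filled from the other 8 symbols without repetition: 8 × 7 × 6 × 5 = 1680.
Total: 8 × 1680 = 13440.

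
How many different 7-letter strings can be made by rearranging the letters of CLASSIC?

1260

Letter multiplicities in CLASSIC: A×1, C×2, I×1, L×1, S×2.
So there are 7! / (2!·2!) = 1260 distinguishable arrangements.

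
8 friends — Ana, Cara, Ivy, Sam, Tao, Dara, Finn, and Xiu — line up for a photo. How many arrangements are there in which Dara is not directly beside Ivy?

30240

There are 8! = 40320 arrangements in all. If Dara and Ivy are adjacent, merging them into one block gives 2·(7)! = 10080 arrangements.
So 40320 − 10080 = 30240 arrangements keep them apart.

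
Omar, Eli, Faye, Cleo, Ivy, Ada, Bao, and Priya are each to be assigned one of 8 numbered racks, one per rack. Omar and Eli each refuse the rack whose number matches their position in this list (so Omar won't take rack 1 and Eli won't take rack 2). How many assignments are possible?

Let Aᵢ (for i ∈ {1, 2}) be the placements that put person i in their forbidden rack. Any j of these fix j positions, leaving (8−j)! ways to fill the rest, and there are C(2,j) ways to pick which j.
By inclusion–exclusion, the number of valid placements is Σ_{j=0}^{2} (−1)^j C(2,j)·(8−j)!.
Computing: 40320 − 10080 + 720 = 30960.

30960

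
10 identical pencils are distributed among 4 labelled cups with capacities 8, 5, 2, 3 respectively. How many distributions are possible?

68

Ignoring the caps, the number of non-negative solutions to x_1+…+x_4 = 10 is C(13,3) = 286.
Subtract solutions that violate a single cap (substitute x_i' = x_i − (cap_i+1)): x_1 ≥ 9 gives C(4,3) = 4; x_2 ≥ 6 gives C(7,3) = 35; x_3 ≥ 3 gives C(10,3) = 120; x_4 ≥ 4 gives C(9,3) = 84. Together 243.
Add back pairs where two caps are both exceeded: 0 + 0 + 0 + 4 + 1 + 20 = 25.
By inclusion–exclusion the count is 286 − 243 + 25 = 68.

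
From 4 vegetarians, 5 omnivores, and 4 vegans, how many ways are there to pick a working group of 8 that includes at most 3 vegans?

1161

Split by how many vegans are chosen (0 through 3).
Sum: C(4,0)·C(9,8) + C(4,1)·C(9,7) + C(4,2)·C(9,6) + C(4,3)·C(9,5) = 9 + 144 + 504 + 504 = 1161.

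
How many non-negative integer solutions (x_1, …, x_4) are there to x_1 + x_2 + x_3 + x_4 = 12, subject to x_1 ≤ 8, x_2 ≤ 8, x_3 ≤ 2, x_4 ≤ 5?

133

Ignoring the caps, the number of non-negative solutions to x_1+…+x_4 = 12 is C(15,3) = 455.
Subtract solutions that violate a single cap (substitute x_i' = x_i − (cap_i+1)): x_1 ≥ 9 gives C(6,3) = 20; x_2 ≥ 9 gives C(6,3) = 20; x_3 ≥ 3 gives C(12,3) = 220; x_4 ≥ 6 gives C(9,3) = 84. Together 344.
Add back pairs where two caps are both exceeded: 0 + 1 + 0 + 1 + 0 + 20 = 22.
By inclusion–exclusion the count is 455 − 344 + 22 = 133.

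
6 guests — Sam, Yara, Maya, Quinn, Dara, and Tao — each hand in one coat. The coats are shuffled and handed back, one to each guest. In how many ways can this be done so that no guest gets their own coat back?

265

Count assignments avoiding every fixed point. For any j of the 6 guests fixed to their own coat, the other 6−j can be arranged in (6−j)! ways.
By inclusion–exclusion this is Σ_{j=0}^{6} (−1)^j C(6,j)·(6−j)!.
Computing: 720 − 720 + 360 − 120 + 30 − 6 + 1 = 265.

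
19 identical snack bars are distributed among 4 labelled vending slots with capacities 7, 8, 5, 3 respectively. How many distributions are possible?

34

Ignoring the caps, the number of non-negative solutions to x_1+…+x_4 = 19 is C(22,3) = 1540.
Subtract solutions that violate a single cap (substitute x_i' = x_i − (cap_i+1)): x_1 ≥ 8 gives C(14,3) = 364; x_2 ≥ 9 gives C(13,3) = 286; x_3 ≥ 6 gives C(16,3) = 560; x_4 ≥ 4 gives C(18,3) = 816. Together 2026.
Add back pairs where two caps are both exceeded: 10 + 56 + 120 + 35 + 84 + 220 = 525.
Subtract triples: 0 + 0 + 4 + 1 = 5.
By inclusion–exclusion the count is 1540 − 2026 + 525 − 5 = 34.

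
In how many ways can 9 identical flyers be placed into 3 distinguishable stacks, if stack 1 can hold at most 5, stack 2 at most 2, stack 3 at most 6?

Without the upper bounds there are C(11,2) = 55 ways to split 9 among 3 stacks.
Subtract solutions that violate a single cap (substitute x_i' = x_i − (cap_i+1)): x_1 ≥ 6 gives C(5,2) = 10; x_2 ≥ 3 gives C(8,2) = 28; x_3 ≥ 7 gives C(4,2) = 6. Together 44.
Add back pairs where two caps are both exceeded: 1 + 0 + 0 = 1.
By inclusion–exclusion the count is 55 − 44 + 1 = 12.

12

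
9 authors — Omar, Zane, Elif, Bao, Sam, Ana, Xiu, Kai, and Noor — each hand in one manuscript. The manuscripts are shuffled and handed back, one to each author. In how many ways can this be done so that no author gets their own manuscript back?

133496

Count assignments avoiding every fixed point. For any j of the 9 authors fixed to their own manuscript, the other 9−j can be arranged in (9−j)! ways.
By inclusion–exclusion this is Σ_{j=0}^{9} (−1)^j C(9,j)·(9−j)!.
Computing: 362880 − 362880 + 181440 − 60480 + 15120 − 3024 + 504 − 72 + 9 − 1 = 133496.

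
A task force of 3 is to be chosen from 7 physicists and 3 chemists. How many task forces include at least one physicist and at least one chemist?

Unrestricted: C(10,3) = 120 ways to pick any 3 of the 10.
Subtract selections that omit an entire group: no physicists → C(3,3) = 1; no chemists → C(7,3) = 35.
Both groups omitted at once is impossible, so 120 − 36 = 84.

84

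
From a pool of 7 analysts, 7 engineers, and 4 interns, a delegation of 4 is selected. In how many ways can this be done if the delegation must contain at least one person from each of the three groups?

Total 4-person selections from all 18: C(18,4) = 3060.
Selections missing a whole group: no analysts → C(11,4) = 330; no engineers → C(11,4) = 330; no interns → C(14,4) = 1001.
Add back selections omitting two groups (i.e. drawn from a single group): C(7,4) + C(7,4) + C(4,4) = 71.
By inclusion–exclusion: 3060 − 1661 + 71 = 1470.

1470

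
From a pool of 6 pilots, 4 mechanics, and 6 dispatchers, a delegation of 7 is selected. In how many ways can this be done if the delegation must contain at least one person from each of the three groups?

Total 7-person selections from all 16: C(16,7) = 11440.
Subtract selections that omit an entire group: no pilots → C(10,7) = 120; no mechanics → C(12,7) = 792; no dispatchers → C(10,7) = 120.
Add back selections omitting two groups (i.e. drawn from a single group): C(6,7) + C(4,7) + C(6,7) = 0.
By inclusion–exclusion: 11440 − 1032 + 0 = 10408.

10408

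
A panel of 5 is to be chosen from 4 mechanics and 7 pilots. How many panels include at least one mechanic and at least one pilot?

441

Unrestricted: C(11,5) = 462 ways to pick any 5 of the 11.
Selections missing a whole group: no mechanics → C(7,5) = 21; no pilots → C(4,5) = 0.
Both groups omitted at once is impossible, so 462 − 21 = 441.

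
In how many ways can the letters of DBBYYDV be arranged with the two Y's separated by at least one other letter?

450

There are 7!/(2!·2!·2!) = 630 arrangements of DBBYYDV in total.
If the two Y's are adjacent, glue them into one block, leaving 6 items to arrange: (6)!/(2!·2!) = 180 ways.
Hence 630 − 180 = 450.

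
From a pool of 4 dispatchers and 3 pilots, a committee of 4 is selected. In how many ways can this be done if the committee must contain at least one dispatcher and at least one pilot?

Total 4-person selections from all 7: C(7,4) = 35.
Subtract selections that omit an entire group: no dispatchers → C(3,4) = 0; no pilots → C(4,4) = 1.
Both groups omitted at once is impossible, so 35 − 1 = 34.

34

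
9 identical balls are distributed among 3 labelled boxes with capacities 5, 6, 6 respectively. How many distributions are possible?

33

Without the upper bounds there are C(11,2) = 55 ways to split 9 among 3 boxes.
Subtract solutions that violate a single cap (substitute x_i' = x_i − (cap_i+1)): x_1 ≥ 6 gives C(5,2) = 10; x_2 ≥ 7 gives C(4,2) = 6; x_3 ≥ 7 gives C(4,2) = 6. Together 22.
No two caps can be exceeded simultaneously, so the pair terms are all 0.
By inclusion–exclusion the count is 55 − 22 + 0 = 33.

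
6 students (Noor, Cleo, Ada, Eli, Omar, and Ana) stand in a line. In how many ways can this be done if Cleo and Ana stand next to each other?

Glue Cleo and Ana into one block (2 internal orders), leaving 5 units to arrange in a row.
That gives 2 × 5! = 2 × 120 = 240.

240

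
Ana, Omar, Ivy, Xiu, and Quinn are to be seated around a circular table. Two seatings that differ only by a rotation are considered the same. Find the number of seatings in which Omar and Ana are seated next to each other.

12

Treat {Omar, Ana} as one unit (2 internal orders) and seat the resulting 4 units around the table: (3)! circular arrangements.
So 2 × (3)! = 2 × 6 = 12.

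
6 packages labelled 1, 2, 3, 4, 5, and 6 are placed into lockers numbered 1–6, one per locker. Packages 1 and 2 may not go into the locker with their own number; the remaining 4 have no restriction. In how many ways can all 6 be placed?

Let Aᵢ (for i ∈ {1, 2}) be the placements that put package i in its forbidden locker. Any j of these fix j positions, leaving (6−j)! ways to fill the rest, and there are C(2,j) ways to pick which j.
By inclusion–exclusion, the number of valid placements is Σ_{j=0}^{2} (−1)^j C(2,j)·(6−j)!.
Computing: 720 − 240 + 24 = 504.

504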